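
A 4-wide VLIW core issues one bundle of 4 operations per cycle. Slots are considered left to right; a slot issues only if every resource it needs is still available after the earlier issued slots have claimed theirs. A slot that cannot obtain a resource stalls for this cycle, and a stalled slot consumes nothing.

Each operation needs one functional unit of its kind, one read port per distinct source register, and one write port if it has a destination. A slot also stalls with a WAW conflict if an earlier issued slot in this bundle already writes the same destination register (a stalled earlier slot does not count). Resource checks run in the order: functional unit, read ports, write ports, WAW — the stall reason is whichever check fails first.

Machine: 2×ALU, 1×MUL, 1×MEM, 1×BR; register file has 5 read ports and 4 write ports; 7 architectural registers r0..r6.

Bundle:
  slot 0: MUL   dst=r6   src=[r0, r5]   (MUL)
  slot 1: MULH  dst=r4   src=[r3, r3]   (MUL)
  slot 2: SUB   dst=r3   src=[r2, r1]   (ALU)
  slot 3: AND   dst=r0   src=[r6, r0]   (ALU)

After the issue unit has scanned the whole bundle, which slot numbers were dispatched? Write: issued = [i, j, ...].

issued = [0, 2]

slot 0 (MUL): ISSUE — free A2,Mu0,Ld1,B1 rp3 wp3
slot 1 (MUL): stall FU — free A2,Mu0,Ld1,B1 rp3 wp3
slot 2 (ALU): ISSUE — free A1,Mu0,Ld1,B1 rp1 wp2
slot 3 (ALU): stall RD_PORT — free A1,Mu0,Ld1,B1 rp1 wp2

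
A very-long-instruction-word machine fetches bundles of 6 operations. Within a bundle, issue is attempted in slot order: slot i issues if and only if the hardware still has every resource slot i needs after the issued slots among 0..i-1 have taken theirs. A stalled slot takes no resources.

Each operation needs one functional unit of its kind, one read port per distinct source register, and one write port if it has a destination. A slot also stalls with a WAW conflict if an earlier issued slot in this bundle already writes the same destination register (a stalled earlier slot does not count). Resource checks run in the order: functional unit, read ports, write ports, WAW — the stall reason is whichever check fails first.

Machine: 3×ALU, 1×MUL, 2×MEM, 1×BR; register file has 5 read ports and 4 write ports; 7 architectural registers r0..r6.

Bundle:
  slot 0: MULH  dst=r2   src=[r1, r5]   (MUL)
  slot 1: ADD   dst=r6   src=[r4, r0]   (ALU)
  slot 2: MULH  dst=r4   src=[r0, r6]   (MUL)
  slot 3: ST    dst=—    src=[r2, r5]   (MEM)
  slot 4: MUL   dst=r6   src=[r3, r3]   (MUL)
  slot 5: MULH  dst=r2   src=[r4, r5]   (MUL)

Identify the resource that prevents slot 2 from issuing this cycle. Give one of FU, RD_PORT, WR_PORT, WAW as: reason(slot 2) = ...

reason(slot 2) = FU

slot 0 (MUL): ISSUE — free A3,Mu0,Ld2,B1 rp3 wp3
slot 1 (ALU): ISSUE — free A2,Mu0,Ld2,B1 rp1 wp2
slot 2 (MUL): stall FU — free A2,Mu0,Ld2,B1 rp1 wp2
slot 3 (MEM): stall RD_PORT — free A2,Mu0,Ld2,B1 rp1 wp2
slot 4 (MUL): stall FU — free A2,Mu0,Ld2,B1 rp1 wp2
slot 5 (MUL): stall FU — free A2,Mu0,Ld2,B1 rp1 wp2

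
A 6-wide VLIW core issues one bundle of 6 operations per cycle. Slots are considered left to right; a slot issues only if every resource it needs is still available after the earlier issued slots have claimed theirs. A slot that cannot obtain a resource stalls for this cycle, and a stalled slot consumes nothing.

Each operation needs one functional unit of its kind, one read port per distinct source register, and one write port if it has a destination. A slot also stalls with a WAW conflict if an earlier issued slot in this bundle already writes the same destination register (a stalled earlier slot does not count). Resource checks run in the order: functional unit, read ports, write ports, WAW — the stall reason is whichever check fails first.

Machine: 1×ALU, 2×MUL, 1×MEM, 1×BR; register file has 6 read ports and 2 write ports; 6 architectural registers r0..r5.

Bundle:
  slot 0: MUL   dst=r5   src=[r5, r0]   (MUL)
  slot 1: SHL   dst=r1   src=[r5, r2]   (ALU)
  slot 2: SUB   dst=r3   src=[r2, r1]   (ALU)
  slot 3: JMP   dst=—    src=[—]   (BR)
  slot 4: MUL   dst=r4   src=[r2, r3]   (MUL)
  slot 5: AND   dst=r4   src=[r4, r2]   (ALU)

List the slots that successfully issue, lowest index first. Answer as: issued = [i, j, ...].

  0. MUL→r5 ⇒ go  {1A/1Mu/1Ld/1B | 4r 1w}
  1. ALU→r1 ⇒ go  {0A/1Mu/1Ld/1B | 2r 0w}
  2. ALU→r3 ⇒ no(FU)  {0A/1Mu/1Ld/1B | 2r 0w}
  3. BR ⇒ go  {0A/1Mu/1Ld/0B | 2r 0w}
  4. MUL→r4 ⇒ no(WR_PORT)  {0A/1Mu/1Ld/0B | 2r 0w}
  5. ALU→r4 ⇒ no(FU)  {0A/1Mu/1Ld/0B | 2r 0w}

issued = [0, 1, 3]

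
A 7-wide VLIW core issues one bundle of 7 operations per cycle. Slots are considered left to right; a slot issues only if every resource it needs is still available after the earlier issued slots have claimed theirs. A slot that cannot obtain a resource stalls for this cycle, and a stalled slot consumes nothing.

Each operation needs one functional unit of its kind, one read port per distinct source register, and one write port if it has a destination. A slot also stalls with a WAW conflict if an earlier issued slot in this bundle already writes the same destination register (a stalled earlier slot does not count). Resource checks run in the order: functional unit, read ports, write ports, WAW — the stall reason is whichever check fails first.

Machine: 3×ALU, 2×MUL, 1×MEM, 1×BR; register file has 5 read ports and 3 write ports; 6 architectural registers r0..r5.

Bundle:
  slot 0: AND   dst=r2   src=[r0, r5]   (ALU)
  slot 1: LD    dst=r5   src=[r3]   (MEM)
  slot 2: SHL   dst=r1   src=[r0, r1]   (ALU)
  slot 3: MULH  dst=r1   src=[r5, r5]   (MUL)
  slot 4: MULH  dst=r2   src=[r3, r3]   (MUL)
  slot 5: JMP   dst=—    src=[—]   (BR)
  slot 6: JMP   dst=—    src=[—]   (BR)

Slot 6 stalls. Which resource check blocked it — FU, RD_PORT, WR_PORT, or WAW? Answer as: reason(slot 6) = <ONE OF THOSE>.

reason(slot 6) = FU

[0] ALU needs rd=2 wr=1: ok; after: ALU=2 MUL=2 MEM=1 BR=1, R=3, W=2
[1] MEM needs rd=1 wr=1: ok; after: ALU=2 MUL=2 MEM=0 BR=1, R=2, W=1
[2] ALU needs rd=2 wr=1: ok; after: ALU=1 MUL=2 MEM=0 BR=1, R=0, W=0
[3] MUL needs rd=1 wr=1: RD_PORT; after: ALU=1 MUL=2 MEM=0 BR=1, R=0, W=0
[4] MUL needs rd=1 wr=1: RD_PORT; after: ALU=1 MUL=2 MEM=0 BR=1, R=0, W=0
[5] BR needs rd=0 wr=0: ok; after: ALU=1 MUL=2 MEM=0 BR=0, R=0, W=0
[6] BR needs rd=0 wr=0: FU; after: ALU=1 MUL=2 MEM=0 BR=0, R=0, W=0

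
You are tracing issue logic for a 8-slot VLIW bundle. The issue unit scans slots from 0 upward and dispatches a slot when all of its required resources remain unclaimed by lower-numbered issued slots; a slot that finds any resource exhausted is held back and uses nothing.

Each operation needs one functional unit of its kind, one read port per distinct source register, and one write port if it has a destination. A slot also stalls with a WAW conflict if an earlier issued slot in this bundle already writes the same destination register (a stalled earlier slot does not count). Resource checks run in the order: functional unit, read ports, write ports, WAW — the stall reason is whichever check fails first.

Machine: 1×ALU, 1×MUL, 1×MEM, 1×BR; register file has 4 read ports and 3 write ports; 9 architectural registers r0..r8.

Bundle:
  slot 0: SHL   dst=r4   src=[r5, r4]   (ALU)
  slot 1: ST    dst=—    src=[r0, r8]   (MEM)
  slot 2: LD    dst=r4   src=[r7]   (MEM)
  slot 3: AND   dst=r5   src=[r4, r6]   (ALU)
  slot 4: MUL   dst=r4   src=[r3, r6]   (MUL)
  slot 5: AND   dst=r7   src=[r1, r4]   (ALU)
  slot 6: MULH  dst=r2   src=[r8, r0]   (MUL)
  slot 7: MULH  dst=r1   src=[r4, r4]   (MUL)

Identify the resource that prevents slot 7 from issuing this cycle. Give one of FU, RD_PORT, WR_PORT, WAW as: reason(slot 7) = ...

reason(slot 7) = RD_PORT

#0 ALU src=r5,r4 dispatched  <A:0 Mu:1 Ld:1 B:1 rd:2 wr:2>
#1 MEM src=r0,r8 dispatched  <A:0 Mu:1 Ld:0 B:1 rd:0 wr:2>
#2 MEM src=r7 held:FU  <A:0 Mu:1 Ld:0 B:1 rd:0 wr:2>
#3 ALU src=r4,r6 held:FU  <A:0 Mu:1 Ld:0 B:1 rd:0 wr:2>
#4 MUL src=r3,r6 held:RD_PORT  <A:0 Mu:1 Ld:0 B:1 rd:0 wr:2>
#5 ALU src=r1,r4 held:FU  <A:0 Mu:1 Ld:0 B:1 rd:0 wr:2>
#6 MUL src=r8,r0 held:RD_PORT  <A:0 Mu:1 Ld:0 B:1 rd:0 wr:2>
#7 MUL src=r4,r4 held:RD_PORT  <A:0 Mu:1 Ld:0 B:1 rd:0 wr:2>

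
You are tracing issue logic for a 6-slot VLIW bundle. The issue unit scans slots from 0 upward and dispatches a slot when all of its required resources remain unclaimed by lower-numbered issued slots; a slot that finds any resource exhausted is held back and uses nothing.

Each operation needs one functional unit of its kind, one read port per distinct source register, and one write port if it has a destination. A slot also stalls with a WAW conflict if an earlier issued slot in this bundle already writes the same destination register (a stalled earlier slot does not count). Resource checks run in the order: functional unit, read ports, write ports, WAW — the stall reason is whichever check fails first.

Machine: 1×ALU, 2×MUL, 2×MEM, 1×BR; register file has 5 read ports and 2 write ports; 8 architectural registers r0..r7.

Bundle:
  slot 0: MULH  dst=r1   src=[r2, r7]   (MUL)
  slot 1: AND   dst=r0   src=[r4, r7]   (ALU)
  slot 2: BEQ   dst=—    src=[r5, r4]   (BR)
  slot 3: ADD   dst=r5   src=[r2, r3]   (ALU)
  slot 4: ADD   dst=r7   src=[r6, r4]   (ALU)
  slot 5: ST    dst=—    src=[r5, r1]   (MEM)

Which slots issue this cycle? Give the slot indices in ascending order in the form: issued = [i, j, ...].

issued = [0, 1]

#0 MUL src=r2,r7 dispatched  <A:1 Mu:1 Ld:2 B:1 rd:3 wr:1>
#1 ALU src=r4,r7 dispatched  <A:0 Mu:1 Ld:2 B:1 rd:1 wr:0>
#2 BR src=r5,r4 held:RD_PORT  <A:0 Mu:1 Ld:2 B:1 rd:1 wr:0>
#3 ALU src=r2,r3 held:FU  <A:0 Mu:1 Ld:2 B:1 rd:1 wr:0>
#4 ALU src=r6,r4 held:FU  <A:0 Mu:1 Ld:2 B:1 rd:1 wr:0>
#5 MEM src=r5,r1 held:RD_PORT  <A:0 Mu:1 Ld:2 B:1 rd:1 wr:0>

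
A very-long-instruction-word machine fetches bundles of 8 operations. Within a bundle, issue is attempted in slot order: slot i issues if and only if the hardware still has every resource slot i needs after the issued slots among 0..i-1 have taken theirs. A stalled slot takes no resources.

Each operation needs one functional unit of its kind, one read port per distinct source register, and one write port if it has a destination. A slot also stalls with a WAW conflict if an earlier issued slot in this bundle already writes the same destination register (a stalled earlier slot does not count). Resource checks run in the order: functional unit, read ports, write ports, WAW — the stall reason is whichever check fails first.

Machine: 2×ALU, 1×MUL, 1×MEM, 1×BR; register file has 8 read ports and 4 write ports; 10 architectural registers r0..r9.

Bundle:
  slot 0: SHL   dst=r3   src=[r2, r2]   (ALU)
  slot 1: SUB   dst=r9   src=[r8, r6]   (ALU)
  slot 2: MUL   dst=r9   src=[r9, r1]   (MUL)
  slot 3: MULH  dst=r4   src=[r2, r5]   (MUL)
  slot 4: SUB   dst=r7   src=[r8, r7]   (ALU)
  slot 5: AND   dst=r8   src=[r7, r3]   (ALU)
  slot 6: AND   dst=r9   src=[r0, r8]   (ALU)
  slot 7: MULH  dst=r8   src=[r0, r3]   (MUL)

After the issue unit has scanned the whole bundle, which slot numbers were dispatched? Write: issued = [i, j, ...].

issued = [0, 1, 3]

  0. ALU→r3 ⇒ go  {1A/1Mu/1Ld/1B | 7r 3w}
  1. ALU→r9 ⇒ go  {0A/1Mu/1Ld/1B | 5r 2w}
  2. MUL→r9 ⇒ no(WAW)  {0A/1Mu/1Ld/1B | 5r 2w}
  3. MUL→r4 ⇒ go  {0A/0Mu/1Ld/1B | 3r 1w}
  4. ALU→r7 ⇒ no(FU)  {0A/0Mu/1Ld/1B | 3r 1w}
  5. ALU→r8 ⇒ no(FU)  {0A/0Mu/1Ld/1B | 3r 1w}
  6. ALU→r9 ⇒ no(FU)  {0A/0Mu/1Ld/1B | 3r 1w}
  7. MUL→r8 ⇒ no(FU)  {0A/0Mu/1Ld/1B | 3r 1w}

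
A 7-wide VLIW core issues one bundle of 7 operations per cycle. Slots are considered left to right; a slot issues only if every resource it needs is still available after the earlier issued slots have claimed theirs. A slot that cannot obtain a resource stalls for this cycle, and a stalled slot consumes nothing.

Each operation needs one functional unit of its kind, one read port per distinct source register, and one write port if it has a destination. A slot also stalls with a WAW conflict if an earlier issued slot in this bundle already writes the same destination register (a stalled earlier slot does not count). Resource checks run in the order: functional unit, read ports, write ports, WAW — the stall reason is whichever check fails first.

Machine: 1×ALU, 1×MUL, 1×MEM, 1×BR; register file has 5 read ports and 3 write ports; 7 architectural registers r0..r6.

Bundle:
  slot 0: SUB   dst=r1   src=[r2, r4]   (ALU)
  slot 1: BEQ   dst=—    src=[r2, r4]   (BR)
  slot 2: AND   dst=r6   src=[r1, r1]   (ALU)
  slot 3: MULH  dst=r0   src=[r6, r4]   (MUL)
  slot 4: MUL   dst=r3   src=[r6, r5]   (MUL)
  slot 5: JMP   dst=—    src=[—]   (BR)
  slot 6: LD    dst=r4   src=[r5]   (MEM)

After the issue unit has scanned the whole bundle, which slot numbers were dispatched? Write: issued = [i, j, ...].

#0 ALU src=r2,r4 dispatched  <A:0 Mu:1 Ld:1 B:1 rd:3 wr:2>
#1 BR src=r2,r4 dispatched  <A:0 Mu:1 Ld:1 B:0 rd:1 wr:2>
#2 ALU src=r1,r1 held:FU  <A:0 Mu:1 Ld:1 B:0 rd:1 wr:2>
#3 MUL src=r6,r4 held:RD_PORT  <A:0 Mu:1 Ld:1 B:0 rd:1 wr:2>
#4 MUL src=r6,r5 held:RD_PORT  <A:0 Mu:1 Ld:1 B:0 rd:1 wr:2>
#5 BR src=- held:FU  <A:0 Mu:1 Ld:1 B:0 rd:1 wr:2>
#6 MEM src=r5 dispatched  <A:0 Mu:1 Ld:0 B:0 rd:0 wr:1>

issued = [0, 1, 6]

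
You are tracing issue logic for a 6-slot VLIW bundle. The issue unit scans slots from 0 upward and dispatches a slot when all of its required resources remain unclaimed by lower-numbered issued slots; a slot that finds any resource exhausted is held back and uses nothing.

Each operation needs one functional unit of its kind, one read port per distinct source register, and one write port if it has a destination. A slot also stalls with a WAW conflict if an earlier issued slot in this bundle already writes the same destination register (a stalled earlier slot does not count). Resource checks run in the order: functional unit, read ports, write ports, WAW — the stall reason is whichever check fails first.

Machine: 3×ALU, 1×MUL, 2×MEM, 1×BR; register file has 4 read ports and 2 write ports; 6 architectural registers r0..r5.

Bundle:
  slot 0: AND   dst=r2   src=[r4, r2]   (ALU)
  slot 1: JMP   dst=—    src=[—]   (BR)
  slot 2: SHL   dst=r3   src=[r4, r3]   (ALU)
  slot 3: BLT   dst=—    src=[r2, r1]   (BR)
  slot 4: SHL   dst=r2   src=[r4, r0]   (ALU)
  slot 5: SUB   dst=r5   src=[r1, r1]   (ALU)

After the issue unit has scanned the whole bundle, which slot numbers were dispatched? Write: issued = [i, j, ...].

  0. ALU→r2 ⇒ go  {2A/1Mu/2Ld/1B | 2r 1w}
  1. BR ⇒ go  {2A/1Mu/2Ld/0B | 2r 1w}
  2. ALU→r3 ⇒ go  {1A/1Mu/2Ld/0B | 0r 0w}
  3. BR ⇒ no(FU)  {1A/1Mu/2Ld/0B | 0r 0w}
  4. ALU→r2 ⇒ no(RD_PORT)  {1A/1Mu/2Ld/0B | 0r 0w}
  5. ALU→r5 ⇒ no(RD_PORT)  {1A/1Mu/2Ld/0B | 0r 0w}

issued = [0, 1, 2]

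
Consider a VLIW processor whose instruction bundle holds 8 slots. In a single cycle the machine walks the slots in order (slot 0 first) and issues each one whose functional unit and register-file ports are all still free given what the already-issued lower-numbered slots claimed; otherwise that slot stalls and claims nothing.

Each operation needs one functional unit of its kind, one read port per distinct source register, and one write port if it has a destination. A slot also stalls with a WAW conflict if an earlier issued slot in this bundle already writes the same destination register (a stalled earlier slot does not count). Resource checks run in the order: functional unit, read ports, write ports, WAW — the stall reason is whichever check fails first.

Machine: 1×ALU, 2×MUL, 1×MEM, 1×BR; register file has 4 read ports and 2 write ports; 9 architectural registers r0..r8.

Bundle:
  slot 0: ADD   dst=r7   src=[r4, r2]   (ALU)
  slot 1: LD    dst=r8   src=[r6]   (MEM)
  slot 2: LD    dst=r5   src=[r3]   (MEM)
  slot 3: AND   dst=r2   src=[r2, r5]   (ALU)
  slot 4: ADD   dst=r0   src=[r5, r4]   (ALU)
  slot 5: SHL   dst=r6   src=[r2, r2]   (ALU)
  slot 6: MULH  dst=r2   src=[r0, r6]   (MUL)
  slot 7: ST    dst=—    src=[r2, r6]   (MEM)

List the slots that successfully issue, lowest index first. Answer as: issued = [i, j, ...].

slot 0 (ALU): ISSUE — free A0,Mu2,Ld1,B1 rp2 wp1
slot 1 (MEM): ISSUE — free A0,Mu2,Ld0,B1 rp1 wp0
slot 2 (MEM): stall FU — free A0,Mu2,Ld0,B1 rp1 wp0
slot 3 (ALU): stall FU — free A0,Mu2,Ld0,B1 rp1 wp0
slot 4 (ALU): stall FU — free A0,Mu2,Ld0,B1 rp1 wp0
slot 5 (ALU): stall FU — free A0,Mu2,Ld0,B1 rp1 wp0
slot 6 (MUL): stall RD_PORT — free A0,Mu2,Ld0,B1 rp1 wp0
slot 7 (MEM): stall FU — free A0,Mu2,Ld0,B1 rp1 wp0

issued = [0, 1]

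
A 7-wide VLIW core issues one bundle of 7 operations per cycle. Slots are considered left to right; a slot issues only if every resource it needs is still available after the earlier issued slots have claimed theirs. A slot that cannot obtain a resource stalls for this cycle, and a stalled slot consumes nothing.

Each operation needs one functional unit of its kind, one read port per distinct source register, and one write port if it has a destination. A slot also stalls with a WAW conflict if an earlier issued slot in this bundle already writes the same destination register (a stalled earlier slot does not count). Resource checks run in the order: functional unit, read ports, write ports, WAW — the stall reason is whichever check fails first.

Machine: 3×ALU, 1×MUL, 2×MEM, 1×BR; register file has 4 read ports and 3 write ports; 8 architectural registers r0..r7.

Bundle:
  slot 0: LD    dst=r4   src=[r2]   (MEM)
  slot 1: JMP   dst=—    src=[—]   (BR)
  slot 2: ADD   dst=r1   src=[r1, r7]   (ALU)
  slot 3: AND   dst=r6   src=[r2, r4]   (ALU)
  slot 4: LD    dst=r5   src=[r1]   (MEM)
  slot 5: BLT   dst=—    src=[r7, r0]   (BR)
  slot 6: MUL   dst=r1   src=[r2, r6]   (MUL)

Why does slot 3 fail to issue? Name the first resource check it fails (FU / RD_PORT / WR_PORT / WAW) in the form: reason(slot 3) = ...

(0) want 1×MEM +1rd +1wr — yes → AL3|MU1|ME1|BR1|rd3|wr2
(1) want 1×BR +0rd +0wr — yes → AL3|MU1|ME1|BR0|rd3|wr2
(2) want 1×ALU +2rd +1wr — yes → AL2|MU1|ME1|BR0|rd1|wr1
(3) want 1×ALU +2rd +1wr — RD_PORT → AL2|MU1|ME1|BR0|rd1|wr1
(4) want 1×MEM +1rd +1wr — yes → AL2|MU1|ME0|BR0|rd0|wr0
(5) want 1×BR +2rd +0wr — FU → AL2|MU1|ME0|BR0|rd0|wr0
(6) want 1×MUL +2rd +1wr — RD_PORT → AL2|MU1|ME0|BR0|rd0|wr0

reason(slot 3) = RD_PORT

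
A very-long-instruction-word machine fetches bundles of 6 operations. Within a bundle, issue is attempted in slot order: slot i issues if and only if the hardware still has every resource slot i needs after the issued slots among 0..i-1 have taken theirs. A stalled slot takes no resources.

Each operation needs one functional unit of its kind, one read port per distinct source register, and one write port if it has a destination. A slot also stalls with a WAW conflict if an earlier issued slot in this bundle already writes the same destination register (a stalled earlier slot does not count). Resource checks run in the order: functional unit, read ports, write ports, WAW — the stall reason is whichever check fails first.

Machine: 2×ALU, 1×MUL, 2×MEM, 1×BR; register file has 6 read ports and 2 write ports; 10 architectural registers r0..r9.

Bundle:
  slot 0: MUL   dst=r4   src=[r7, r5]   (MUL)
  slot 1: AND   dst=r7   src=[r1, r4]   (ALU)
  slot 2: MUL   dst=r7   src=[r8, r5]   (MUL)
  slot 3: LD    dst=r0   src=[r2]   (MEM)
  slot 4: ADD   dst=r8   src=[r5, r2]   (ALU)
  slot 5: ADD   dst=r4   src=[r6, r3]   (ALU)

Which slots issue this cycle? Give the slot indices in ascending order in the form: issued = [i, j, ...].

issued = [0, 1]

#0 MUL src=r7,r5 dispatched  <A:2 Mu:0 Ld:2 B:1 rd:4 wr:1>
#1 ALU src=r1,r4 dispatched  <A:1 Mu:0 Ld:2 B:1 rd:2 wr:0>
#2 MUL src=r8,r5 held:FU  <A:1 Mu:0 Ld:2 B:1 rd:2 wr:0>
#3 MEM src=r2 held:WR_PORT  <A:1 Mu:0 Ld:2 B:1 rd:2 wr:0>
#4 ALU src=r5,r2 held:WR_PORT  <A:1 Mu:0 Ld:2 B:1 rd:2 wr:0>
#5 ALU src=r6,r3 held:WR_PORT  <A:1 Mu:0 Ld:2 B:1 rd:2 wr:0>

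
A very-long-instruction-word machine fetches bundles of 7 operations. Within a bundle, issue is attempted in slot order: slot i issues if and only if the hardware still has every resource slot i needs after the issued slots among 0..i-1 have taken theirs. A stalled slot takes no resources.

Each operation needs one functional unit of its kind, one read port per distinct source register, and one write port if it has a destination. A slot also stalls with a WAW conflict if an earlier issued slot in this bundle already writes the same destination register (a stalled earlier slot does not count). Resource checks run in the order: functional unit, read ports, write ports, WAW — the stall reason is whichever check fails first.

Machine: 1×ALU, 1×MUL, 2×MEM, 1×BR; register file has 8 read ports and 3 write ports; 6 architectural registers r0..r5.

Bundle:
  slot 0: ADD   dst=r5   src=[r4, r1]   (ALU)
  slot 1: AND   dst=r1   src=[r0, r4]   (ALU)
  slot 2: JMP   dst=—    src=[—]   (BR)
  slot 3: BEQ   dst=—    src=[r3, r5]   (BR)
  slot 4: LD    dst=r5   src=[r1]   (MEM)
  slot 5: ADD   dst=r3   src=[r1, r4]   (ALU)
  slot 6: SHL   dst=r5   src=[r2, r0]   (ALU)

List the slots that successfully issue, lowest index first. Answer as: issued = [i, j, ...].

slot 0 (ALU): ISSUE — free A0,Mu1,Ld2,B1 rp6 wp2
slot 1 (ALU): stall FU — free A0,Mu1,Ld2,B1 rp6 wp2
slot 2 (BR): ISSUE — free A0,Mu1,Ld2,B0 rp6 wp2
slot 3 (BR): stall FU — free A0,Mu1,Ld2,B0 rp6 wp2
slot 4 (MEM): stall WAW — free A0,Mu1,Ld2,B0 rp6 wp2
slot 5 (ALU): stall FU — free A0,Mu1,Ld2,B0 rp6 wp2
slot 6 (ALU): stall FU — free A0,Mu1,Ld2,B0 rp6 wp2

issued = [0, 2]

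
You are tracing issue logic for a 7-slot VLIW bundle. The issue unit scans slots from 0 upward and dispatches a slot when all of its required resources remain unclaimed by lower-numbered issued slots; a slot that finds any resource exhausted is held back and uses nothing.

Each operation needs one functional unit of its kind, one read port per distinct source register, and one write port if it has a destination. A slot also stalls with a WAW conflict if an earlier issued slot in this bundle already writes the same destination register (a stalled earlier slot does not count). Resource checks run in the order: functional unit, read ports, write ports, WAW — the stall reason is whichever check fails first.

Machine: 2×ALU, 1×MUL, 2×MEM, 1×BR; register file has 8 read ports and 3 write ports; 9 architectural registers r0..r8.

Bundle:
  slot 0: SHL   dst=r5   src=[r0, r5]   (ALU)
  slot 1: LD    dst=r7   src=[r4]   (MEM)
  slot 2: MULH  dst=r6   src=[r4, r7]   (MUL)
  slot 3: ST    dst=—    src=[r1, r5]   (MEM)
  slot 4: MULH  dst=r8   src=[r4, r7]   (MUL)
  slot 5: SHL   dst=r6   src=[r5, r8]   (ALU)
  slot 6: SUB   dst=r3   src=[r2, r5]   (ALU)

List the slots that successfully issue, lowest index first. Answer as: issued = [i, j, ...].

slot 0 (ALU): ISSUE — free A1,Mu1,Ld2,B1 rp6 wp2
slot 1 (MEM): ISSUE — free A1,Mu1,Ld1,B1 rp5 wp1
slot 2 (MUL): ISSUE — free A1,Mu0,Ld1,B1 rp3 wp0
slot 3 (MEM): ISSUE — free A1,Mu0,Ld0,B1 rp1 wp0
slot 4 (MUL): stall FU — free A1,Mu0,Ld0,B1 rp1 wp0
slot 5 (ALU): stall RD_PORT — free A1,Mu0,Ld0,B1 rp1 wp0
slot 6 (ALU): stall RD_PORT — free A1,Mu0,Ld0,B1 rp1 wp0

issued = [0, 1, 2, 3]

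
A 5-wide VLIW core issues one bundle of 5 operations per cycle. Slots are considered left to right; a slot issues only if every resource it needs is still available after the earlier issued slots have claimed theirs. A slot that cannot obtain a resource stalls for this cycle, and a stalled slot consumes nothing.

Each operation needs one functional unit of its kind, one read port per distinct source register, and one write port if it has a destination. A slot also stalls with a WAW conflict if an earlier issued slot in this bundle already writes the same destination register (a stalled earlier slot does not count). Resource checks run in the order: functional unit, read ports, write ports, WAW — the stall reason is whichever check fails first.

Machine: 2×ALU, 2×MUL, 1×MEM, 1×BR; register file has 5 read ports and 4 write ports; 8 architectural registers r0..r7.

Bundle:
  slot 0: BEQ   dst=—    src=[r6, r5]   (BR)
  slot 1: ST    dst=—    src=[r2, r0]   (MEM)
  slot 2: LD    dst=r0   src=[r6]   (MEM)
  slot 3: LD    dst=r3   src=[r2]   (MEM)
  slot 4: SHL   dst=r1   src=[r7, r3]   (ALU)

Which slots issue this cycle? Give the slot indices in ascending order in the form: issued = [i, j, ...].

issued = [0, 1]

slot 0 (BR): ISSUE — free A2,Mu2,Ld1,B0 rp3 wp4
slot 1 (MEM): ISSUE — free A2,Mu2,Ld0,B0 rp1 wp4
slot 2 (MEM): stall FU — free A2,Mu2,Ld0,B0 rp1 wp4
slot 3 (MEM): stall FU — free A2,Mu2,Ld0,B0 rp1 wp4
slot 4 (ALU): stall RD_PORT — free A2,Mu2,Ld0,B0 rp1 wp4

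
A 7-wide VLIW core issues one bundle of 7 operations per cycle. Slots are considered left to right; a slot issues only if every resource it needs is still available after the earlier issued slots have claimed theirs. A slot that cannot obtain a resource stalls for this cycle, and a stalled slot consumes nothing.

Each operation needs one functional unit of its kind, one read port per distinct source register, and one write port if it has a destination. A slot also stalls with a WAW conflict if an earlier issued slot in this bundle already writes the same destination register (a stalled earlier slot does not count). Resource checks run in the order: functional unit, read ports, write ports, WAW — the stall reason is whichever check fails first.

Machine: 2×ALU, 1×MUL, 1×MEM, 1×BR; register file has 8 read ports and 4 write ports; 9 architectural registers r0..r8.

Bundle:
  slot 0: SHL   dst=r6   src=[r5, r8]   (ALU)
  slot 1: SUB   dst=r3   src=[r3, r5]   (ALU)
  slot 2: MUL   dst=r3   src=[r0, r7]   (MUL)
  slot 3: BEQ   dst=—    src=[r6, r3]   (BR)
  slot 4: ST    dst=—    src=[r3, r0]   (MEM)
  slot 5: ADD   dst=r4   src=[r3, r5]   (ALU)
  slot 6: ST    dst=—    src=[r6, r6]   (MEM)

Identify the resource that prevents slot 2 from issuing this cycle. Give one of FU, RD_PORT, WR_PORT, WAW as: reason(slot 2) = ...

reason(slot 2) = WAW

[0] ALU needs rd=2 wr=1: ok; after: ALU=1 MUL=1 MEM=1 BR=1, R=6, W=3
[1] ALU needs rd=2 wr=1: ok; after: ALU=0 MUL=1 MEM=1 BR=1, R=4, W=2
[2] MUL needs rd=2 wr=1: WAW; after: ALU=0 MUL=1 MEM=1 BR=1, R=4, W=2
[3] BR needs rd=2 wr=0: ok; after: ALU=0 MUL=1 MEM=1 BR=0, R=2, W=2
[4] MEM needs rd=2 wr=0: ok; after: ALU=0 MUL=1 MEM=0 BR=0, R=0, W=2
[5] ALU needs rd=2 wr=1: FU; after: ALU=0 MUL=1 MEM=0 BR=0, R=0, W=2
[6] MEM needs rd=1 wr=0: FU; after: ALU=0 MUL=1 MEM=0 BR=0, R=0, W=2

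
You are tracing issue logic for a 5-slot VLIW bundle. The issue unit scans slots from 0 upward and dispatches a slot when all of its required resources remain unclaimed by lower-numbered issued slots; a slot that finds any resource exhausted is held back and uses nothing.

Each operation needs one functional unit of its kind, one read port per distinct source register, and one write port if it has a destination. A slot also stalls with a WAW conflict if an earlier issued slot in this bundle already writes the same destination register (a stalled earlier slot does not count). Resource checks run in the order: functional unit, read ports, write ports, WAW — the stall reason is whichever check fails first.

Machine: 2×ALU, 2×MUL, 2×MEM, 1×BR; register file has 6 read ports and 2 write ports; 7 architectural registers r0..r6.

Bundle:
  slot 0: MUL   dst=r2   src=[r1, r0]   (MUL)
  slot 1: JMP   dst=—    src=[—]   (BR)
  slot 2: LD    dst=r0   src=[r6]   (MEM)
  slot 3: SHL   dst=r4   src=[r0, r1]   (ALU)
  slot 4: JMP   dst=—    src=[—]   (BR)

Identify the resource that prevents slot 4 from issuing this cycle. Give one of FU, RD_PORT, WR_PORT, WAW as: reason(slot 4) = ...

reason(slot 4) = FU

[0] MUL needs rd=2 wr=1: ok; after: ALU=2 MUL=1 MEM=2 BR=1, R=4, W=1
[1] BR needs rd=0 wr=0: ok; after: ALU=2 MUL=1 MEM=2 BR=0, R=4, W=1
[2] MEM needs rd=1 wr=1: ok; after: ALU=2 MUL=1 MEM=1 BR=0, R=3, W=0
[3] ALU needs rd=2 wr=1: WR_PORT; after: ALU=2 MUL=1 MEM=1 BR=0, R=3, W=0
[4] BR needs rd=0 wr=0: FU; after: ALU=2 MUL=1 MEM=1 BR=0, R=3, W=0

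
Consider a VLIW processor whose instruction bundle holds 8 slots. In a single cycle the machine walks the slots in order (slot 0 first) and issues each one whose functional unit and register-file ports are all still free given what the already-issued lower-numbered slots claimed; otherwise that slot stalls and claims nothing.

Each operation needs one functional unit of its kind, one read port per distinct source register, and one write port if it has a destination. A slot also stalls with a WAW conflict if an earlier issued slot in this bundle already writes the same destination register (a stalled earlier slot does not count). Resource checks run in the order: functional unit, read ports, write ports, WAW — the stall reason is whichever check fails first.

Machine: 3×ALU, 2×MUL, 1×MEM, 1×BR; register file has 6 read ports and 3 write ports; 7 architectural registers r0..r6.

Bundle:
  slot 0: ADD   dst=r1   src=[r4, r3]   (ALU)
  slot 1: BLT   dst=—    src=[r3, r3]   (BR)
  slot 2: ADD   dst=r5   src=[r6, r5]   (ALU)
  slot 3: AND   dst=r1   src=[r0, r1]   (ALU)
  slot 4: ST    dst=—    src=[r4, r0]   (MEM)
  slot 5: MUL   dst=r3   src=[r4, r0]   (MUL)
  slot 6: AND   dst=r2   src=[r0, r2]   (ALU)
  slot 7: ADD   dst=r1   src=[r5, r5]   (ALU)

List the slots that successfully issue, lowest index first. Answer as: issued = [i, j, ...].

  0. ALU→r1 ⇒ go  {2A/2Mu/1Ld/1B | 4r 2w}
  1. BR ⇒ go  {2A/2Mu/1Ld/0B | 3r 2w}
  2. ALU→r5 ⇒ go  {1A/2Mu/1Ld/0B | 1r 1w}
  3. ALU→r1 ⇒ no(RD_PORT)  {1A/2Mu/1Ld/0B | 1r 1w}
  4. MEM ⇒ no(RD_PORT)  {1A/2Mu/1Ld/0B | 1r 1w}
  5. MUL→r3 ⇒ no(RD_PORT)  {1A/2Mu/1Ld/0B | 1r 1w}
  6. ALU→r2 ⇒ no(RD_PORT)  {1A/2Mu/1Ld/0B | 1r 1w}
  7. ALU→r1 ⇒ no(WAW)  {1A/2Mu/1Ld/0B | 1r 1w}

issued = [0, 1, 2]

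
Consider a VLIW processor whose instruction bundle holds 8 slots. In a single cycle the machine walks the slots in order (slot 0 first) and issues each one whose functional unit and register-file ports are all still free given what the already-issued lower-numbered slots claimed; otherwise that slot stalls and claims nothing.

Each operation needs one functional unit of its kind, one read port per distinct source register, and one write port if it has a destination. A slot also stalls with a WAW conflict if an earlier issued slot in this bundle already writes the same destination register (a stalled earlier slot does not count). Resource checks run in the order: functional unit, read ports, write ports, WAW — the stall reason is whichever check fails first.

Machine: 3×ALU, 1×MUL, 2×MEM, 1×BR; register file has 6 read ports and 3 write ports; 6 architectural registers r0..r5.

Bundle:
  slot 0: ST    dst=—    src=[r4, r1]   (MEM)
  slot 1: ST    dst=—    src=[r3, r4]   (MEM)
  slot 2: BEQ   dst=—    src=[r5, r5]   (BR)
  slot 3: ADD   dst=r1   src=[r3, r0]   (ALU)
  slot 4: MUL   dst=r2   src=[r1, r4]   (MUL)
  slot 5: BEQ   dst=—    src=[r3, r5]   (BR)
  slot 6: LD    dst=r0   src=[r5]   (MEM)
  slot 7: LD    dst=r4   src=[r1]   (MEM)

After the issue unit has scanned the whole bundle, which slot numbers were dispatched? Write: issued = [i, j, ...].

  0. MEM ⇒ go  {3A/1Mu/1Ld/1B | 4r 3w}
  1. MEM ⇒ go  {3A/1Mu/0Ld/1B | 2r 3w}
  2. BR ⇒ go  {3A/1Mu/0Ld/0B | 1r 3w}
  3. ALU→r1 ⇒ no(RD_PORT)  {3A/1Mu/0Ld/0B | 1r 3w}
  4. MUL→r2 ⇒ no(RD_PORT)  {3A/1Mu/0Ld/0B | 1r 3w}
  5. BR ⇒ no(FU)  {3A/1Mu/0Ld/0B | 1r 3w}
  6. MEM→r0 ⇒ no(FU)  {3A/1Mu/0Ld/0B | 1r 3w}
  7. MEM→r4 ⇒ no(FU)  {3A/1Mu/0Ld/0B | 1r 3w}

issued = [0, 1, 2]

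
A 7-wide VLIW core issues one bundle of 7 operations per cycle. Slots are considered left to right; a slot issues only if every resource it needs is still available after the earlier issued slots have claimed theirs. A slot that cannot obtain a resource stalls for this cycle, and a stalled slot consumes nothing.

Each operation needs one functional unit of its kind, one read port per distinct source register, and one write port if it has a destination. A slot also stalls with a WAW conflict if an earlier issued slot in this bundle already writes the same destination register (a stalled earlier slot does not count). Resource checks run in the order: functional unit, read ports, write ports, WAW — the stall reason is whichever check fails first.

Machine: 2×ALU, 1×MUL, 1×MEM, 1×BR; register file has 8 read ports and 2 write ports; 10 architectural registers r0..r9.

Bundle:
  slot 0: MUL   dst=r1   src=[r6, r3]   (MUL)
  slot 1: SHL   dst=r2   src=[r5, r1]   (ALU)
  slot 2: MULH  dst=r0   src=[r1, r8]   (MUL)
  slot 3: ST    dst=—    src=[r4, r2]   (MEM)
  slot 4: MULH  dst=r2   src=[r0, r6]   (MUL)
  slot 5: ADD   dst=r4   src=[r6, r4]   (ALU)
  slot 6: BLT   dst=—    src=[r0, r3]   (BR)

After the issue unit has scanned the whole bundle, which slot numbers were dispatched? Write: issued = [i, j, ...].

#0 MUL src=r6,r3 dispatched  <A:2 Mu:0 Ld:1 B:1 rd:6 wr:1>
#1 ALU src=r5,r1 dispatched  <A:1 Mu:0 Ld:1 B:1 rd:4 wr:0>
#2 MUL src=r1,r8 held:FU  <A:1 Mu:0 Ld:1 B:1 rd:4 wr:0>
#3 MEM src=r4,r2 dispatched  <A:1 Mu:0 Ld:0 B:1 rd:2 wr:0>
#4 MUL src=r0,r6 held:FU  <A:1 Mu:0 Ld:0 B:1 rd:2 wr:0>
#5 ALU src=r6,r4 held:WR_PORT  <A:1 Mu:0 Ld:0 B:1 rd:2 wr:0>
#6 BR src=r0,r3 dispatched  <A:1 Mu:0 Ld:0 B:0 rd:0 wr:0>

issued = [0, 1, 3, 6]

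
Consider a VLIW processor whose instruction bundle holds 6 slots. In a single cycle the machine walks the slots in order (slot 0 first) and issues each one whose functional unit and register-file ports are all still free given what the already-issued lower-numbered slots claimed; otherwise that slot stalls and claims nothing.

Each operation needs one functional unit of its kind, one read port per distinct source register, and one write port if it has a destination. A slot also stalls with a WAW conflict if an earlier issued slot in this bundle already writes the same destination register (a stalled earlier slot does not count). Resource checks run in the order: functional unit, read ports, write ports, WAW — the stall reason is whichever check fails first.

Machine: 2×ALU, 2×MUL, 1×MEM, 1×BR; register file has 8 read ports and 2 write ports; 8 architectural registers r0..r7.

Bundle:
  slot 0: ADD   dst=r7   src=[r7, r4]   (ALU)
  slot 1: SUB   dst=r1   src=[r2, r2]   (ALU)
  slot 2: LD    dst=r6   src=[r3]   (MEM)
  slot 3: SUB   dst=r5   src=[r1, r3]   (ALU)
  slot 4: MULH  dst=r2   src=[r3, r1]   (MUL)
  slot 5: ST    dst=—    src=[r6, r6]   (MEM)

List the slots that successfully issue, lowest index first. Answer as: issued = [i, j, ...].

  0. ALU→r7 ⇒ go  {1A/2Mu/1Ld/1B | 6r 1w}
  1. ALU→r1 ⇒ go  {0A/2Mu/1Ld/1B | 5r 0w}
  2. MEM→r6 ⇒ no(WR_PORT)  {0A/2Mu/1Ld/1B | 5r 0w}
  3. ALU→r5 ⇒ no(FU)  {0A/2Mu/1Ld/1B | 5r 0w}
  4. MUL→r2 ⇒ no(WR_PORT)  {0A/2Mu/1Ld/1B | 5r 0w}
  5. MEM ⇒ go  {0A/2Mu/0Ld/1B | 4r 0w}

issued = [0, 1, 5]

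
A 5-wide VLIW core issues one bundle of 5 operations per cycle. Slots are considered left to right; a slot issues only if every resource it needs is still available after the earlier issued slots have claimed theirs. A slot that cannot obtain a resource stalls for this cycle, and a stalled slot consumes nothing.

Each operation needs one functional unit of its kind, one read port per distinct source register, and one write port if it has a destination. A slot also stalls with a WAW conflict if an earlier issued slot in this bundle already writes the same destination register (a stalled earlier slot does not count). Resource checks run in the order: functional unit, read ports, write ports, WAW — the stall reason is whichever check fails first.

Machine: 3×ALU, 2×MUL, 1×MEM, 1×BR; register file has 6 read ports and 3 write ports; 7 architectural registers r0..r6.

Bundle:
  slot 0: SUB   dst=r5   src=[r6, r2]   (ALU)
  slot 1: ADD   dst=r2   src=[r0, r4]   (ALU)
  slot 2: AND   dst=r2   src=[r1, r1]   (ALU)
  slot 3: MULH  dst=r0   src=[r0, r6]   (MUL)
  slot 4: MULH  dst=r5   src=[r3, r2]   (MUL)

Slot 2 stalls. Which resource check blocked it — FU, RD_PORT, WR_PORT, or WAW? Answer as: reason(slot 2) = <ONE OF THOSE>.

#0 ALU src=r6,r2 dispatched  <A:2 Mu:2 Ld:1 B:1 rd:4 wr:2>
#1 ALU src=r0,r4 dispatched  <A:1 Mu:2 Ld:1 B:1 rd:2 wr:1>
#2 ALU src=r1,r1 held:WAW  <A:1 Mu:2 Ld:1 B:1 rd:2 wr:1>
#3 MUL src=r0,r6 dispatched  <A:1 Mu:1 Ld:1 B:1 rd:0 wr:0>
#4 MUL src=r3,r2 held:RD_PORT  <A:1 Mu:1 Ld:1 B:1 rd:0 wr:0>

reason(slot 2) = WAW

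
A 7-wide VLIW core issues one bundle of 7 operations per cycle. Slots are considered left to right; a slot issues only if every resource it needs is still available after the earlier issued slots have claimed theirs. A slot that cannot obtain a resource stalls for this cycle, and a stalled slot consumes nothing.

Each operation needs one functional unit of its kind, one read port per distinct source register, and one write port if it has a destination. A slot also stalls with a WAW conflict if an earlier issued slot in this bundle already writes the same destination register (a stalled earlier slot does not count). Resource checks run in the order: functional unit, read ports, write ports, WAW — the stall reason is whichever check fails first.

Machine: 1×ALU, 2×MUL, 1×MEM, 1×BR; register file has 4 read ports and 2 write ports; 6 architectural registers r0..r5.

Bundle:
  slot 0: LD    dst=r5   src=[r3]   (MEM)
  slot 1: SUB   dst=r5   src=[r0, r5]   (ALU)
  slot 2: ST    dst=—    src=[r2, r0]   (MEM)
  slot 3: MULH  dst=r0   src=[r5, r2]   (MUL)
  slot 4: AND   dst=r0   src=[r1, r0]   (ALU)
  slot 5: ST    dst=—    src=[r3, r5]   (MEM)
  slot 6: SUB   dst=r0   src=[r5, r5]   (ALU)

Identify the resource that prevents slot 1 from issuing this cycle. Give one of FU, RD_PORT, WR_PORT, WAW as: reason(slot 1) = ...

reason(slot 1) = WAW

#0 MEM src=r3 dispatched  <A:1 Mu:2 Ld:0 B:1 rd:3 wr:1>
#1 ALU src=r0,r5 held:WAW  <A:1 Mu:2 Ld:0 B:1 rd:3 wr:1>
#2 MEM src=r2,r0 held:FU  <A:1 Mu:2 Ld:0 B:1 rd:3 wr:1>
#3 MUL src=r5,r2 dispatched  <A:1 Mu:1 Ld:0 B:1 rd:1 wr:0>
#4 ALU src=r1,r0 held:RD_PORT  <A:1 Mu:1 Ld:0 B:1 rd:1 wr:0>
#5 MEM src=r3,r5 held:FU  <A:1 Mu:1 Ld:0 B:1 rd:1 wr:0>
#6 ALU src=r5,r5 held:WR_PORT  <A:1 Mu:1 Ld:0 B:1 rd:1 wr:0>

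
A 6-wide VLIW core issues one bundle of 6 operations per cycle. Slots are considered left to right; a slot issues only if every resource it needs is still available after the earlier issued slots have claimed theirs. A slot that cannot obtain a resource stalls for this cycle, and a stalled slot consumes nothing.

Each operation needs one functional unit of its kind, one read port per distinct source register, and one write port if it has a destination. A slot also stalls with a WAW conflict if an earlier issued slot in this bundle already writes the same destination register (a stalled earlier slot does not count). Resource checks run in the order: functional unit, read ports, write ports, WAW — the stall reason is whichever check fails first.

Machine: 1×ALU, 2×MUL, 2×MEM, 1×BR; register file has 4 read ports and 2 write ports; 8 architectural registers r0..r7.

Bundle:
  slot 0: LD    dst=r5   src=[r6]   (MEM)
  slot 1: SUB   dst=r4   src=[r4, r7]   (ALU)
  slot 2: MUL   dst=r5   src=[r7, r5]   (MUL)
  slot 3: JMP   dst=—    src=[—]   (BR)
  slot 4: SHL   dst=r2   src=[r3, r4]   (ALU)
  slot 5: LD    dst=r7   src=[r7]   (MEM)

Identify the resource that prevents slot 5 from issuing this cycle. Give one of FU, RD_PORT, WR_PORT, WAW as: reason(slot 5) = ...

reason(slot 5) = WR_PORT

#0 MEM src=r6 dispatched  <A:1 Mu:2 Ld:1 B:1 rd:3 wr:1>
#1 ALU src=r4,r7 dispatched  <A:0 Mu:2 Ld:1 B:1 rd:1 wr:0>
#2 MUL src=r7,r5 held:RD_PORT  <A:0 Mu:2 Ld:1 B:1 rd:1 wr:0>
#3 BR src=- dispatched  <A:0 Mu:2 Ld:1 B:0 rd:1 wr:0>
#4 ALU src=r3,r4 held:FU  <A:0 Mu:2 Ld:1 B:0 rd:1 wr:0>
#5 MEM src=r7 held:WR_PORT  <A:0 Mu:2 Ld:1 B:0 rd:1 wr:0>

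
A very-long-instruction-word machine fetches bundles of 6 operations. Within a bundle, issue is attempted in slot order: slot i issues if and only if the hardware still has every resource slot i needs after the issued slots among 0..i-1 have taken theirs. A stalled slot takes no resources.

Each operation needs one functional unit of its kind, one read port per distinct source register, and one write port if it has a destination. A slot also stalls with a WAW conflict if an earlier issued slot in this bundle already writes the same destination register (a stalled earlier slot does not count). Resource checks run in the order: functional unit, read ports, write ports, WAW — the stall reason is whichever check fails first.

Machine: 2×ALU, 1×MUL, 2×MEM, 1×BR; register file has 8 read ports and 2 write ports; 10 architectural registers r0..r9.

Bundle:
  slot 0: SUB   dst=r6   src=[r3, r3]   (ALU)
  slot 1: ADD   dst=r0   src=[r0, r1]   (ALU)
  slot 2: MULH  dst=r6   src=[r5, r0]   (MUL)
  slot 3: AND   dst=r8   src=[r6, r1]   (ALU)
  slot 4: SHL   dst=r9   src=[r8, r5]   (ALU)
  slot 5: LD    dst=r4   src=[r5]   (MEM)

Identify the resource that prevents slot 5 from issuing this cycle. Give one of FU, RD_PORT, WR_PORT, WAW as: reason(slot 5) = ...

reason(slot 5) = WR_PORT

#0 ALU src=r3,r3 dispatched  <A:1 Mu:1 Ld:2 B:1 rd:7 wr:1>
#1 ALU src=r0,r1 dispatched  <A:0 Mu:1 Ld:2 B:1 rd:5 wr:0>
#2 MUL src=r5,r0 held:WR_PORT  <A:0 Mu:1 Ld:2 B:1 rd:5 wr:0>
#3 ALU src=r6,r1 held:FU  <A:0 Mu:1 Ld:2 B:1 rd:5 wr:0>
#4 ALU src=r8,r5 held:FU  <A:0 Mu:1 Ld:2 B:1 rd:5 wr:0>
#5 MEM src=r5 held:WR_PORT  <A:0 Mu:1 Ld:2 B:1 rd:5 wr:0>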